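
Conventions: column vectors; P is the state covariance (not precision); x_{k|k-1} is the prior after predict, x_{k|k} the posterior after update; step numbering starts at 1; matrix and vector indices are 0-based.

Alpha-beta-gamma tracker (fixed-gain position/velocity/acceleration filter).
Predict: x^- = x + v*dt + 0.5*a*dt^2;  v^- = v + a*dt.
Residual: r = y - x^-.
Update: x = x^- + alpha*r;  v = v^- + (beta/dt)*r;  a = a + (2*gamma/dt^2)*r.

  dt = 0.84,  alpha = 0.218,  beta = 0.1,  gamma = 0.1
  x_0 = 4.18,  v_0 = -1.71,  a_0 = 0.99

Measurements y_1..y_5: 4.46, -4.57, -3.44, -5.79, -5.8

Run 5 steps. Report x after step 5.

step 1: x_pred=3.0929  r=1.3671  x^+=3.3909  v^+=-0.7156  a^+=1.3775
step 2: x_pred=3.2757  r=-7.8457  x^+=1.5654  v^+=-0.4926  a^+=-0.8463
step 3: x_pred=0.8530  r=-4.2930  x^+=-0.0828  v^+=-1.7146  a^+=-2.0632
step 4: x_pred=-2.2510  r=-3.5390  x^+=-3.0225  v^+=-3.8690  a^+=-3.0663
step 5: x_pred=-7.3542  r=1.5542  x^+=-7.0154  v^+=-6.2596  a^+=-2.6258

x_post = -7.0154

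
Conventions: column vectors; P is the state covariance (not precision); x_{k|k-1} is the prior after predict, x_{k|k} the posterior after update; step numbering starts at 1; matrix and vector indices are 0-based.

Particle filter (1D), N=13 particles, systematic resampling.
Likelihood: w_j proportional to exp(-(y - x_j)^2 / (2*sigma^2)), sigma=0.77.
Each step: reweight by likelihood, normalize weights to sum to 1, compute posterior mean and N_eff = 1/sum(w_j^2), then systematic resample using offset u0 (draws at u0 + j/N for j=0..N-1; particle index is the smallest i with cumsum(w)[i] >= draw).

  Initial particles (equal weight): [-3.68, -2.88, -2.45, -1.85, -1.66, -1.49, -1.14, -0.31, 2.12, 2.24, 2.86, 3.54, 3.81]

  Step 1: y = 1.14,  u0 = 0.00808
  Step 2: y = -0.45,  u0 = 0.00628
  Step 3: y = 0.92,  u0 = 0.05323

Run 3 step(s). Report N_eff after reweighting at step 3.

N_eff = 9.7742

step 1: w=[0.0000, 0.0000, 0.0000, 0.0005, 0.0012, 0.0027, 0.0115, 0.1565, 0.4100, 0.3322, 0.0760, 0.0072, 0.0023]  mean=1.7959  Neff=3.2376  idx=[6, 7, 7, 8, 8, 8, 8, 8, 9, 9, 9, 9, 10]
step 2: w=[0.2512, 0.3691, 0.3691, 0.0014, 0.0014, 0.0014, 0.0014, 0.0014, 0.0008, 0.0008, 0.0008, 0.0008, 0.0000]  mean=-0.4924  Neff=2.9795  idx=[0, 0, 0, 0, 1, 1, 1, 1, 2, 2, 2, 2, 2]
step 3: w=[0.0106, 0.0106, 0.0106, 0.0106, 0.1064, 0.1064, 0.1064, 0.1064, 0.1064, 0.1064, 0.1064, 0.1064, 0.1064]  mean=-0.3453  Neff=9.7742  idx=[4, 4, 5, 6, 6, 7, 8, 9, 9, 10, 11, 12, 12]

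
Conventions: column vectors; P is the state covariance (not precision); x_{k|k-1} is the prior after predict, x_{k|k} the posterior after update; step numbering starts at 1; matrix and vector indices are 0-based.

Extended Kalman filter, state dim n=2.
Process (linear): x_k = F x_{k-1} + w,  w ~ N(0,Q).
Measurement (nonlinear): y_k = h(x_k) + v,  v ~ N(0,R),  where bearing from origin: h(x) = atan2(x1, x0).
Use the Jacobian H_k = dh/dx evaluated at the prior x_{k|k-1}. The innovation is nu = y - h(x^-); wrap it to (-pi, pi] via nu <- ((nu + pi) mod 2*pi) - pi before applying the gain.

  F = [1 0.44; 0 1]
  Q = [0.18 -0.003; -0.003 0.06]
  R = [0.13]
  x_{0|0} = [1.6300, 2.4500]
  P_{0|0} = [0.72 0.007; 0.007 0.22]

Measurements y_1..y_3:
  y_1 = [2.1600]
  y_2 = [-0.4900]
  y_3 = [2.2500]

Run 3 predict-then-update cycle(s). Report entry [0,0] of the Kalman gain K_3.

step 1: x^-=[2.7080, 2.4500]  P^-=[0.9488 0.1008; 0.1008 0.2800]  H_jac=[-0.1837 0.2031]  S=[0.1660]  K=[-0.9264; 0.2309]  nu=[1.4246]  x^+=[1.3882, 2.7789]  P^+=[0.8062 0.1363; 0.1363 0.2711]
step 2: x^-=[2.6109, 2.7789]  P^-=[1.1587 0.2526; 0.2526 0.3311]  H_jac=[-0.1911 0.1796]  S=[0.1657]  K=[-1.0630; 0.0675]  nu=[-1.3066]  x^+=[3.9998, 2.6907]  P^+=[0.9715 0.2645; 0.2645 0.3304]
step 3: x^-=[5.1837, 2.6907]  P^-=[1.4482 0.4069; 0.4069 0.3904]  H_jac=[-0.0789 0.1520]  S=[0.1383]  K=[-0.3790; 0.1969]  nu=[1.7712]  x^+=[4.5123, 3.0395]  P^+=[1.4284 0.4172; 0.4172 0.3850]

K[0,0] = -0.3790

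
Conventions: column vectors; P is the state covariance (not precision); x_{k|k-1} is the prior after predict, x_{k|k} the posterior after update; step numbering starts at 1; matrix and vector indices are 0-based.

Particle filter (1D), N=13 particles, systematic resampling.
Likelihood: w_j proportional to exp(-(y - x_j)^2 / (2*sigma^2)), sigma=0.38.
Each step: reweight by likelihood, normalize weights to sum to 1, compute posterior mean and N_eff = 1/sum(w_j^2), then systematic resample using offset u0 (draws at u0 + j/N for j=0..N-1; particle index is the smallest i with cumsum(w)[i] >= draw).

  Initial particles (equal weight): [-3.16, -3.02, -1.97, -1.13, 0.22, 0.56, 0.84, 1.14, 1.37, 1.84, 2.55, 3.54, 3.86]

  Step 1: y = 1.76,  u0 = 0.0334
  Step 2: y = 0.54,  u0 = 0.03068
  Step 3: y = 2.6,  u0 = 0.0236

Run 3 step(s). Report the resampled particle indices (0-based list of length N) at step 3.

step 1: w=[0.0000, 0.0000, 0.0000, 0.0000, 0.0001, 0.0034, 0.0266, 0.1315, 0.2940, 0.4870, 0.0574, 0.0000, 0.0000]  mean=1.6193  Neff=2.8994  idx=[7, 7, 8, 8, 8, 8, 9, 9, 9, 9, 9, 9, 10]
step 2: w=[0.2993, 0.2993, 0.0958, 0.0958, 0.0958, 0.0958, 0.0030, 0.0030, 0.0030, 0.0030, 0.0030, 0.0030, 0.0000]  mean=1.2407  Neff=4.6296  idx=[0, 0, 0, 0, 1, 1, 1, 1, 2, 3, 4, 4, 5]
step 3: w=[0.0198, 0.0198, 0.0198, 0.0198, 0.0198, 0.0198, 0.0198, 0.0198, 0.1684, 0.1684, 0.1684, 0.1684, 0.1684]  mean=1.3336  Neff=6.9023  idx=[1, 5, 8, 8, 9, 9, 9, 10, 10, 11, 11, 12, 12]

resampled_idx = [1, 5, 8, 8, 9, 9, 9, 10, 10, 11, 11, 12, 12]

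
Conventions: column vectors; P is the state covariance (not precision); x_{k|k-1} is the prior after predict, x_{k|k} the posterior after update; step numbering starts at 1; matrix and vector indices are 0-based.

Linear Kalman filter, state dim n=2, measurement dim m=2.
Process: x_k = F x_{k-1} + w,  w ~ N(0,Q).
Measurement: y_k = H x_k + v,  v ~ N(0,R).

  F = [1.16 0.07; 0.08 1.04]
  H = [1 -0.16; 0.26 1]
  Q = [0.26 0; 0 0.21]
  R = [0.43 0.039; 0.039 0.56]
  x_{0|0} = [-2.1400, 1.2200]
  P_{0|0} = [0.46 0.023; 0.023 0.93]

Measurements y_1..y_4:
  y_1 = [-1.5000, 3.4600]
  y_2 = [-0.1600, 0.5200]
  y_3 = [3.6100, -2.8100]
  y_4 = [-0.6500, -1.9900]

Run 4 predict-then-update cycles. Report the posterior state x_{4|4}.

step 1: x^-=[-2.3970, 1.0976]  P^-=[0.8873 0.1383; 0.1383 1.2227]  S=[1.3043 0.2066; 0.2066 1.9145]  K=[0.6438 0.1233; -0.1507 0.6737]  nu=[1.0726, 2.9856]  x^+=[-1.3385, 2.9473]  P^+=[0.2848 0.0201; 0.0201 0.3662]
step 2: x^-=[-1.3464, 2.9581]  P^-=[0.6483 0.0774; 0.0774 0.6112]  S=[1.0692 0.1840; 0.1840 1.2553]  K=[0.5756 0.1116; -0.1083 0.5188]  nu=[1.6596, -2.0880]  x^+=[-0.6241, 1.6950]  P^+=[0.2548 0.0187; 0.0187 0.2815]
step 3: x^-=[-0.6053, 1.7129]  P^-=[0.6073 0.0668; 0.0668 0.5192]  S=[1.0292 0.1778; 0.1778 1.1549]  K=[0.5610 0.1082; -0.0987 0.4797]  nu=[4.4894, -4.3655]  x^+=[1.4410, -0.8246]  P^+=[0.2483 0.0179; 0.0179 0.2602]
step 4: x^-=[1.6139, -0.7423]  P^-=[0.5983 0.0637; 0.0637 0.4960]  S=[1.0206 0.1762; 0.1762 1.1295]  K=[0.5577 0.1071; -0.0963 0.4688]  nu=[-2.3827, -1.6673]  x^+=[0.1065, -1.2944]  P^+=[0.2468 0.0175; 0.0175 0.2542]

x_post = [0.1065, -1.2944]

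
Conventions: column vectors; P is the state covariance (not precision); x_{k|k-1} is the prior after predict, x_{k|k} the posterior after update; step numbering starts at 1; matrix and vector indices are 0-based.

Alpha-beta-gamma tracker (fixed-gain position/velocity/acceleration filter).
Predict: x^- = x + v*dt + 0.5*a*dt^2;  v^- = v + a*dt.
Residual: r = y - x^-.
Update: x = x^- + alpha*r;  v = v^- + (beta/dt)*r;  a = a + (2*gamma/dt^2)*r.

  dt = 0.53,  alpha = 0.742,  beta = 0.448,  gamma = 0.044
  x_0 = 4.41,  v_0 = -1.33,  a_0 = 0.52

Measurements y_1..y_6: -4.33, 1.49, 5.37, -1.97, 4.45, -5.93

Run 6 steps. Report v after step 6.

step 1: x_pred=3.7781  r=-8.1081  x^+=-2.2381  v^+=-7.9081  a^+=-2.0201
step 2: x_pred=-6.7131  r=8.2031  x^+=-0.6264  v^+=-2.0448  a^+=0.5498
step 3: x_pred=-1.6329  r=7.0029  x^+=3.5632  v^+=4.1660  a^+=2.7436
step 4: x_pred=6.1566  r=-8.1266  x^+=0.1267  v^+=-1.2491  a^+=0.1977
step 5: x_pred=-0.5076  r=4.9576  x^+=3.1709  v^+=3.0463  a^+=1.7508
step 6: x_pred=5.0314  r=-10.9614  x^+=-3.1020  v^+=-5.2912  a^+=-1.6831

v_post = -5.2912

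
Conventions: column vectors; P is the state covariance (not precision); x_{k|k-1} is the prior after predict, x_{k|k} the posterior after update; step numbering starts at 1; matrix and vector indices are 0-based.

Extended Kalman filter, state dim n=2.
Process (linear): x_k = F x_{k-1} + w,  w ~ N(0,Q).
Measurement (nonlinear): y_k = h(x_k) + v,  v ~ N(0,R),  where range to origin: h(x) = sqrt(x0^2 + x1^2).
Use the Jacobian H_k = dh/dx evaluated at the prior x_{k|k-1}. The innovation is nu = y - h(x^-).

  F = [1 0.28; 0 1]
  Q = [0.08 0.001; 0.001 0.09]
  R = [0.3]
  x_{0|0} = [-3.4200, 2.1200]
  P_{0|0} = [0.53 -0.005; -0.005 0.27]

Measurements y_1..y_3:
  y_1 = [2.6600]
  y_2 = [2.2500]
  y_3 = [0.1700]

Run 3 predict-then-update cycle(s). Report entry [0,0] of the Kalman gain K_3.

K[0,0] = -0.0936

step 1: x^-=[-2.8264, 2.1200]  P^-=[0.6284 0.0716; 0.0716 0.3600]  H_jac=[-0.8000 0.6000]  S=[0.7630]  K=[-0.6025; 0.2080]  nu=[-0.8731]  x^+=[-2.3003, 1.9384]  P^+=[0.3514 0.1672; 0.1672 0.3270]
step 2: x^-=[-1.7576, 1.9384]  P^-=[0.5507 0.2598; 0.2598 0.4170]  H_jac=[-0.6717 0.7408]  S=[0.5188]  K=[-0.3421; 0.2591]  nu=[-0.3666]  x^+=[-1.6322, 1.8434]  P^+=[0.4900 0.3058; 0.3058 0.3822]
step 3: x^-=[-1.1161, 1.8434]  P^-=[0.7712 0.4138; 0.4138 0.4722]  H_jac=[-0.5179 0.8554]  S=[0.4857]  K=[-0.0936; 0.3904]  nu=[-1.9849]  x^+=[-0.9303, 1.0686]  P^+=[0.7669 0.4315; 0.4315 0.3981]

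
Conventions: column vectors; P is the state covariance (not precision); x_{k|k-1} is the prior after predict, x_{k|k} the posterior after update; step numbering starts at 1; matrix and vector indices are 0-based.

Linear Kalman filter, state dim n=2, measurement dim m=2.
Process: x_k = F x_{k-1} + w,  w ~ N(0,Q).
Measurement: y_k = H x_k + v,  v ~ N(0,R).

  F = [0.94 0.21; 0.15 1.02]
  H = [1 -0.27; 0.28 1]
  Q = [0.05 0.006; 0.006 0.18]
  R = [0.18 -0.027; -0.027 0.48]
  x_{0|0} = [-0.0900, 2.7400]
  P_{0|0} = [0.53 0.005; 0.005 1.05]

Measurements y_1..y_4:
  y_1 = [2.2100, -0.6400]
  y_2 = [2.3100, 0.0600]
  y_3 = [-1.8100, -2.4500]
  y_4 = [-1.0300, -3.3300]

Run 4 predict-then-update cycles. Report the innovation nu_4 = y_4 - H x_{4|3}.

step 1: x^-=[0.4908, 2.7813]  P^-=[0.5666 0.3106; 0.3106 1.2859]  S=[0.6726 0.0716; 0.0716 1.9842]  K=[0.6952 0.2114; -0.1285 0.6965]  nu=[2.4702, -3.5587]  x^+=[1.4557, -0.0149]  P^+=[0.1318 0.0458; 0.0458 0.3250]
step 2: x^-=[1.3652, 0.2032]  P^-=[0.1989 0.1396; 0.1396 0.5351]  S=[0.3425 0.0132; 0.0132 1.1088]  K=[0.4640 0.1705; -0.0344 0.5182]  nu=[0.9996, -0.5255]  x^+=[1.7395, -0.1035]  P^+=[0.0908 0.0439; 0.0439 0.2374]
step 3: x^-=[1.6134, 0.1554]  P^-=[0.1580 0.1131; 0.1131 0.4424]  S=[0.3092 0.0024; 0.0024 0.9982]  K=[0.4111 0.1567; -0.0241 0.4750]  nu=[-3.3814, -3.0571]  x^+=[-0.2557, -1.2154]  P^+=[0.0810 0.0414; 0.0414 0.2171]
step 4: x^-=[-0.4956, -1.2781]  P^-=[0.1475 0.1050; 0.1050 0.4203]  S=[0.3014 -0.0022; -0.0022 0.9707]  K=[0.3963 0.1516; -0.0250 0.4633]  nu=[-0.8795, -1.9132]  x^+=[-1.1341, -2.1424]  P^+=[0.0781 0.0402; 0.0402 0.2118]

innov = [-0.8795, -1.9132]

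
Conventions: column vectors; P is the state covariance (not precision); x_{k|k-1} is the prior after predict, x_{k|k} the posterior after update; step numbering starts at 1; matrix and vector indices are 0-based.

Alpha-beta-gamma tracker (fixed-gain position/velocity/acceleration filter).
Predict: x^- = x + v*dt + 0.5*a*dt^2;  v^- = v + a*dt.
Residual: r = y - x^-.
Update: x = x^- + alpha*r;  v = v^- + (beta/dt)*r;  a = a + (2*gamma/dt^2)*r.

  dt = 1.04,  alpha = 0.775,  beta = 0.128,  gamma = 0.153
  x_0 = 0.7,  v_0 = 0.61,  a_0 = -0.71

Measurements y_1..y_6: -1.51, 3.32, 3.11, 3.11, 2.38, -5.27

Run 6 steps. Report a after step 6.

a_post = -1.9654

step 1: x_pred=0.9504  r=-2.4604  x^+=-0.9564  v^+=-0.4312  a^+=-1.4061
step 2: x_pred=-2.1653  r=5.4853  x^+=2.0858  v^+=-1.2184  a^+=0.1458
step 3: x_pred=0.8975  r=2.2125  x^+=2.6122  v^+=-0.7945  a^+=0.7717
step 4: x_pred=2.2032  r=0.9068  x^+=2.9060  v^+=0.1197  a^+=1.0283
step 5: x_pred=3.5865  r=-1.2065  x^+=2.6515  v^+=1.0406  a^+=0.6869
step 6: x_pred=4.1052  r=-9.3752  x^+=-3.1606  v^+=0.6011  a^+=-1.9654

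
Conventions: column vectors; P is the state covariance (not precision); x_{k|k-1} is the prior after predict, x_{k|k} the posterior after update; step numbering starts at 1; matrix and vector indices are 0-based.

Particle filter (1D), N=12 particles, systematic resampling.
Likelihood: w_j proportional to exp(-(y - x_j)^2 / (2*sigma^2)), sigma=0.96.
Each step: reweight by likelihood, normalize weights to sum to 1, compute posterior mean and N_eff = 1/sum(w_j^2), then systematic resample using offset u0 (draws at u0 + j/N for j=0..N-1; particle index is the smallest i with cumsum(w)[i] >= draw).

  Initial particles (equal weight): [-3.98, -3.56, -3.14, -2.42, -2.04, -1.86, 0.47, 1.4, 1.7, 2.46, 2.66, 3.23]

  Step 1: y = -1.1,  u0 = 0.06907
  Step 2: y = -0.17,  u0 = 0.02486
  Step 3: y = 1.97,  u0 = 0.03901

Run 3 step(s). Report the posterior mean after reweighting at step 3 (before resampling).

post_mean = 0.8539

step 1: w=[0.0050, 0.0170, 0.0475, 0.1763, 0.2809, 0.3317, 0.1191, 0.0153, 0.0064, 0.0005, 0.0002, 0.0000]  mean=-1.7562  Neff=4.2184  idx=[2, 3, 3, 4, 4, 4, 5, 5, 5, 5, 6, 7]
step 2: w=[0.0033, 0.0257, 0.0257, 0.0600, 0.0600, 0.0600, 0.0850, 0.0850, 0.0850, 0.0850, 0.3204, 0.1051]  mean=-0.8365  Neff=6.4645  idx=[1, 3, 5, 6, 7, 8, 9, 10, 10, 10, 10, 11]
step 3: w=[0.0000, 0.0001, 0.0001, 0.0002, 0.0002, 0.0002, 0.0002, 0.1460, 0.1460, 0.1460, 0.1460, 0.4150]  mean=0.8539  Neff=3.8831  idx=[7, 7, 8, 8, 9, 10, 10, 11, 11, 11, 11, 11]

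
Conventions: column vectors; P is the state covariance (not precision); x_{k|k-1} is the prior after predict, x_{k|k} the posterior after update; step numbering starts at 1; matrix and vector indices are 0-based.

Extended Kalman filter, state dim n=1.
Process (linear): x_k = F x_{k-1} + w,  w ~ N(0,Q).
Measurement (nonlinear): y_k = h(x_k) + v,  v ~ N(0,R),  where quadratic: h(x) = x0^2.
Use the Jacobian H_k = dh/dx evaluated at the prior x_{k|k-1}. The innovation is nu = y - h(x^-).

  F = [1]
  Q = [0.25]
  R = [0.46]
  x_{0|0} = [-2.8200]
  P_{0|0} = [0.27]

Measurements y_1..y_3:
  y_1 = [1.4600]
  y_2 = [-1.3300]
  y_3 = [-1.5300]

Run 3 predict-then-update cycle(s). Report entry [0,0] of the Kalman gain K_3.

step 1: x^-=[-2.8200]  P^-=[0.5200]  H_jac=[-5.6400]  S=[17.0010]  K=[-0.1725]  nu=[-6.4924]  x^+=[-1.7000]  P^+=[0.0141]
step 2: x^-=[-1.7000]  P^-=[0.2641]  H_jac=[-3.4000]  S=[3.5127]  K=[-0.2556]  nu=[-4.2200]  x^+=[-0.6214]  P^+=[0.0346]
step 3: x^-=[-0.6214]  P^-=[0.2846]  H_jac=[-1.2427]  S=[0.8995]  K=[-0.3932]  nu=[-1.9161]  x^+=[0.1320]  P^+=[0.1455]

K[0,0] = -0.3932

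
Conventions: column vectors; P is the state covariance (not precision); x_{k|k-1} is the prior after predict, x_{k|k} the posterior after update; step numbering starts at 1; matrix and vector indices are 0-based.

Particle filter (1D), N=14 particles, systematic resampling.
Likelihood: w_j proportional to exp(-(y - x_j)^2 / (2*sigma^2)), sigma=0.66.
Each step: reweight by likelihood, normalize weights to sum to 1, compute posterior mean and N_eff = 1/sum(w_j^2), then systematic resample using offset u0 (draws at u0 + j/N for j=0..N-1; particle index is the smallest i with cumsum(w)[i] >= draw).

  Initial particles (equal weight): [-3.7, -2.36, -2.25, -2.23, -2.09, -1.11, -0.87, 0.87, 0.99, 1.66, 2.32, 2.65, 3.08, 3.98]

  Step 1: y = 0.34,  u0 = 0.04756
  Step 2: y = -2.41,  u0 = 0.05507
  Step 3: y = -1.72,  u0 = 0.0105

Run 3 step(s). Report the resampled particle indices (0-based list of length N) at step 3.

step 1: w=[0.0000, 0.0001, 0.0003, 0.0003, 0.0006, 0.0507, 0.1054, 0.4099, 0.3484, 0.0766, 0.0063, 0.0012, 0.0001, 0.0000]  mean=0.6961  Neff=3.2357  idx=[5, 6, 7, 7, 7, 7, 7, 7, 8, 8, 8, 8, 8, 9]
step 2: w=[0.6861, 0.3138, 0.0000, 0.0000, 0.0000, 0.0000, 0.0000, 0.0000, 0.0000, 0.0000, 0.0000, 0.0000, 0.0000, 0.0000]  mean=-1.0344  Neff=1.7570  idx=[0, 0, 0, 0, 0, 0, 0, 0, 0, 1, 1, 1, 1, 1]
step 3: w=[0.0810, 0.0810, 0.0810, 0.0810, 0.0810, 0.0810, 0.0810, 0.0810, 0.0810, 0.0542, 0.0542, 0.0542, 0.0542, 0.0542]  mean=-1.0450  Neff=13.5608  idx=[0, 1, 1, 2, 3, 4, 5, 6, 7, 8, 8, 10, 11, 12]

resampled_idx = [0, 1, 1, 2, 3, 4, 5, 6, 7, 8, 8, 10, 11, 12]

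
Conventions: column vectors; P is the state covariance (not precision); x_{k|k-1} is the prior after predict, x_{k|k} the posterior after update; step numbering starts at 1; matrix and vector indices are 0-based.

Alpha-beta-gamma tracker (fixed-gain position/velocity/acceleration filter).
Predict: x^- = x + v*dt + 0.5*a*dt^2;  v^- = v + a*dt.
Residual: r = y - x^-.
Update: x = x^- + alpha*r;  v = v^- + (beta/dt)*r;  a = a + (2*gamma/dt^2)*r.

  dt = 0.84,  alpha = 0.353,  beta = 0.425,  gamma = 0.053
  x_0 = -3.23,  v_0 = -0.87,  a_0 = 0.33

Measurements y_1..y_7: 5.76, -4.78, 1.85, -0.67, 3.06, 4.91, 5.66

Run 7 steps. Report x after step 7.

step 1: x_pred=-3.8444  r=9.6044  x^+=-0.4540  v^+=4.2666  a^+=1.7728
step 2: x_pred=3.7553  r=-8.5353  x^+=0.7424  v^+=1.4373  a^+=0.4906
step 3: x_pred=2.1227  r=-0.2727  x^+=2.0265  v^+=1.7114  a^+=0.4496
step 4: x_pred=3.6226  r=-4.2926  x^+=2.1073  v^+=-0.0828  a^+=-0.1952
step 5: x_pred=1.9689  r=1.0911  x^+=2.3541  v^+=0.3052  a^+=-0.0313
step 6: x_pred=2.5994  r=2.3106  x^+=3.4150  v^+=1.4480  a^+=0.3158
step 7: x_pred=4.7427  r=0.9173  x^+=5.0665  v^+=2.1773  a^+=0.4536

x_post = 5.0665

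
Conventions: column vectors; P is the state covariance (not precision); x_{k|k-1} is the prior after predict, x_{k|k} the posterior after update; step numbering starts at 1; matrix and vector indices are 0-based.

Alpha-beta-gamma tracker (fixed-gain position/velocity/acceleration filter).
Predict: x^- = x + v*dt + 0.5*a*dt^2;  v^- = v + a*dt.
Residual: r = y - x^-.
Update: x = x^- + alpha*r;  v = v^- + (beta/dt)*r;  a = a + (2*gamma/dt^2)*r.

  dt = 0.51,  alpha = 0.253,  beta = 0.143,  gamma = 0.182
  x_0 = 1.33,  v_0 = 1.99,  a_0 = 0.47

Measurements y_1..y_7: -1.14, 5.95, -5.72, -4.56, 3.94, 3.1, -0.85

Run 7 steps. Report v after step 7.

step 1: x_pred=2.4060  r=-3.5460  x^+=1.5089  v^+=1.2354  a^+=-4.4925
step 2: x_pred=1.5547  r=4.3953  x^+=2.6667  v^+=0.1766  a^+=1.6585
step 3: x_pred=2.9725  r=-8.6925  x^+=0.7733  v^+=-1.4148  a^+=-10.5063
step 4: x_pred=-1.3146  r=-3.2454  x^+=-2.1357  v^+=-7.6830  a^+=-15.0481
step 5: x_pred=-8.0110  r=11.9510  x^+=-4.9874  v^+=-12.0065  a^+=1.6769
step 6: x_pred=-10.8927  r=13.9927  x^+=-7.3525  v^+=-7.2279  a^+=21.2591
step 7: x_pred=-8.2740  r=7.4240  x^+=-6.3957  v^+=5.6959  a^+=31.6487

v_post = 5.6959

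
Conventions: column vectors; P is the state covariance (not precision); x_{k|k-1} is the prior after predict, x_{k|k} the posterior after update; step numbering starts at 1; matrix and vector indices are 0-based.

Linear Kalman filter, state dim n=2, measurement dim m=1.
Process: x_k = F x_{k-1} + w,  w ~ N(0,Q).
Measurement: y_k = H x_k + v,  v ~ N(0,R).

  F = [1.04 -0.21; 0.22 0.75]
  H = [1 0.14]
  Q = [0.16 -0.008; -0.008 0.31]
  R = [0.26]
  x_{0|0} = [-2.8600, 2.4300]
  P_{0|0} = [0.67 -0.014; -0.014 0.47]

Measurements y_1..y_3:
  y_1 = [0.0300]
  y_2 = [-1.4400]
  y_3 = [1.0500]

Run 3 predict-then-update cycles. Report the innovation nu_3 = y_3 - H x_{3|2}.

innov = [2.7279]

step 1: x^-=[-3.4847, 1.1933]  P^-=[0.9115 0.0610; 0.0610 0.6022]  S=[1.2004]  K=[0.7665; 0.1210]  nu=[3.3476]  x^+=[-0.9189, 1.5985]  P^+=[0.2063 -0.0504; -0.0504 0.5846]
step 2: x^-=[-1.2913, 0.9967]  P^-=[0.4310 -0.0898; -0.0898 0.6322]  S=[0.6782]  K=[0.6169; -0.0019]  nu=[-0.2882]  x^+=[-1.4691, 0.9973]  P^+=[0.1729 -0.0890; -0.0890 0.6322]
step 3: x^-=[-1.7373, 0.4248]  P^-=[0.4137 -0.1333; -0.1333 0.6446]  S=[0.6490]  K=[0.6087; -0.0664]  nu=[2.7279]  x^+=[-0.0769, 0.2436]  P^+=[0.1733 -0.1071; -0.1071 0.6417]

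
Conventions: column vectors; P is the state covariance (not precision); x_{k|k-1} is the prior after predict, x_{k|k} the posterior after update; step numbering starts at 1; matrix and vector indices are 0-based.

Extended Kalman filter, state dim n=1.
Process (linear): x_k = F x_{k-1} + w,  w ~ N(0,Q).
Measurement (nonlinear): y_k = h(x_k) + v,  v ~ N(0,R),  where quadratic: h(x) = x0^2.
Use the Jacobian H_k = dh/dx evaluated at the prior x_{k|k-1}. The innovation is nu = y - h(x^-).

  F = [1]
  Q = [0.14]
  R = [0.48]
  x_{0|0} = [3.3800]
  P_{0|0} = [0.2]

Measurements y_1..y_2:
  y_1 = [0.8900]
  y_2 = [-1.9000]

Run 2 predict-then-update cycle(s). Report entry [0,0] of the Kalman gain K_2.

K[0,0] = 0.2178

step 1: x^-=[3.3800]  P^-=[0.3400]  H_jac=[6.7600]  S=[16.0172]  K=[0.1435]  nu=[-10.5344]  x^+=[1.8684]  P^+=[0.0102]
step 2: x^-=[1.8684]  P^-=[0.1502]  H_jac=[3.7367]  S=[2.5771]  K=[0.2178]  nu=[-5.3908]  x^+=[0.6944]  P^+=[0.0280]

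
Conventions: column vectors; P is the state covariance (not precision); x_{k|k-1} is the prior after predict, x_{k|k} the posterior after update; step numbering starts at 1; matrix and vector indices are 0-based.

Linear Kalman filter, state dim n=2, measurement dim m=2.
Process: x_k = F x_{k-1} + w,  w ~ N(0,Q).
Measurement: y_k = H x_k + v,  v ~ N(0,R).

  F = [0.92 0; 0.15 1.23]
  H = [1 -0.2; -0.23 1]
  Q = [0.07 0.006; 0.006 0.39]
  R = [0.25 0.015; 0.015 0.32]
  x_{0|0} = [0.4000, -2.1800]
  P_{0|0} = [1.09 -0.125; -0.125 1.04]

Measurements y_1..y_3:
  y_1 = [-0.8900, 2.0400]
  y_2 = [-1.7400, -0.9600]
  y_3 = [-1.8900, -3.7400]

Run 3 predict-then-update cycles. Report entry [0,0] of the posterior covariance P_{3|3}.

step 1: x^-=[0.3680, -2.6214]  P^-=[0.9926 0.0150; 0.0150 1.9418]  S=[1.3143 -0.5860; -0.5860 2.3074]  K=[0.8026 0.1114; 0.1020 0.8660]  nu=[-1.7823, 4.7460]  x^+=[-0.5339, 1.3067]  P^+=[0.2221 0.0988; 0.0988 0.3014]
step 2: x^-=[-0.4912, 1.5271]  P^-=[0.2580 0.1484; 0.1484 0.8874]  S=[0.4841 -0.0666; -0.0666 1.1527]  K=[0.4861 0.1053; 0.0421 0.7426]  nu=[-0.9434, -2.6001]  x^+=[-1.2236, -0.4434]  P^+=[0.1376 0.0727; 0.0727 0.2550]
step 3: x^-=[-1.1257, -0.7289]  P^-=[0.1865 0.1072; 0.1072 0.8057]  S=[0.4258 -0.0769; -0.0769 1.0862]  K=[0.4034 0.0878; 0.0032 0.7192]  nu=[-0.9101, -3.2700]  x^+=[-1.7799, -3.0838]  P^+=[0.1143 0.0604; 0.0604 0.2441]

P_post[0,0] = 0.1143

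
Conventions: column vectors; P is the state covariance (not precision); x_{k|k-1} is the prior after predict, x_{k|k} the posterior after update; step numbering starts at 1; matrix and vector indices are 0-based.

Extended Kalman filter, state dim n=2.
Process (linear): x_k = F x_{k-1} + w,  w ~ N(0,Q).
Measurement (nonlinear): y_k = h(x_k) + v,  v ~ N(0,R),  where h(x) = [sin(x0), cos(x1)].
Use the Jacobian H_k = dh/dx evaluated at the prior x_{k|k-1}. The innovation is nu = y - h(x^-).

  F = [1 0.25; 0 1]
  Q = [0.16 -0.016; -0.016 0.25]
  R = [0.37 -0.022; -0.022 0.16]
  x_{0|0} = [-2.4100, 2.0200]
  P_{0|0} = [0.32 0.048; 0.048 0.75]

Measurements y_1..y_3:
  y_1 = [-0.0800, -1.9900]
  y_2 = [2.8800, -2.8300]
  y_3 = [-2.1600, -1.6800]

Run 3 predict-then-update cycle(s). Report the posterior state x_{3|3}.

step 1: x^-=[-1.9050, 2.0200]  P^-=[0.5509 0.2195; 0.2195 1.0000]  H_jac=[-0.3280 0.0000; 0.0000 -0.9008]  S=[0.4293 0.0429; 0.0429 0.9714]  K=[-0.4024 -0.1858; -0.0755 -0.9240]  nu=[0.8647, -1.5558]  x^+=[-1.9639, 3.3922]  P^+=[0.4414 0.0232; 0.0232 0.1623]
step 2: x^-=[-1.1159, 3.3922]  P^-=[0.6232 0.0477; 0.0477 0.4123]  H_jac=[0.4394 0.0000; 0.0000 0.2480]  S=[0.4903 -0.0168; -0.0168 0.1854]  K=[0.5624 0.1148; 0.0619 0.5572]  nu=[3.7783, -1.8612]  x^+=[0.7953, 2.5889]  P^+=[0.4678 0.0242; 0.0242 0.3540]
step 3: x^-=[1.4425, 2.5889]  P^-=[0.6620 0.0967; 0.0967 0.6040]  H_jac=[0.1279 0.0000; 0.0000 -0.5250]  S=[0.3808 -0.0285; -0.0285 0.3265]  K=[0.2121 -0.1370; -0.0405 -0.9748]  nu=[-3.1518, -0.8289]  x^+=[0.8875, 3.5244]  P^+=[0.6371 0.0506; 0.0506 0.2954]

x_post = [0.8875, 3.5244]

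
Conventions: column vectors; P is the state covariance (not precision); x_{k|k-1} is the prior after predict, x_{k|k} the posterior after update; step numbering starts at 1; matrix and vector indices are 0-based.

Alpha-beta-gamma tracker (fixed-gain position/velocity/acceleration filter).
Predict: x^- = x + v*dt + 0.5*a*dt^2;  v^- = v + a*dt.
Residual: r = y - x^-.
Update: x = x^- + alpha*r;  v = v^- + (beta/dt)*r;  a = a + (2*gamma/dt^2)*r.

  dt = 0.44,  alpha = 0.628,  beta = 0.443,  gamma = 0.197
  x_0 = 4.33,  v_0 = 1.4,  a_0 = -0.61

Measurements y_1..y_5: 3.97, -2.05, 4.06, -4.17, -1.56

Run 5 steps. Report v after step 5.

step 1: x_pred=4.8870  r=-0.9170  x^+=4.3111  v^+=0.2084  a^+=-2.4761
step 2: x_pred=4.1631  r=-6.2131  x^+=0.2613  v^+=-7.1366  a^+=-15.1206
step 3: x_pred=-4.3425  r=8.4025  x^+=0.9343  v^+=-5.3298  a^+=1.9795
step 4: x_pred=-1.2192  r=-2.9508  x^+=-3.0723  v^+=-7.4297  a^+=-4.0256
step 5: x_pred=-6.7311  r=5.1711  x^+=-3.4836  v^+=-3.9947  a^+=6.4982

v_post = -3.9947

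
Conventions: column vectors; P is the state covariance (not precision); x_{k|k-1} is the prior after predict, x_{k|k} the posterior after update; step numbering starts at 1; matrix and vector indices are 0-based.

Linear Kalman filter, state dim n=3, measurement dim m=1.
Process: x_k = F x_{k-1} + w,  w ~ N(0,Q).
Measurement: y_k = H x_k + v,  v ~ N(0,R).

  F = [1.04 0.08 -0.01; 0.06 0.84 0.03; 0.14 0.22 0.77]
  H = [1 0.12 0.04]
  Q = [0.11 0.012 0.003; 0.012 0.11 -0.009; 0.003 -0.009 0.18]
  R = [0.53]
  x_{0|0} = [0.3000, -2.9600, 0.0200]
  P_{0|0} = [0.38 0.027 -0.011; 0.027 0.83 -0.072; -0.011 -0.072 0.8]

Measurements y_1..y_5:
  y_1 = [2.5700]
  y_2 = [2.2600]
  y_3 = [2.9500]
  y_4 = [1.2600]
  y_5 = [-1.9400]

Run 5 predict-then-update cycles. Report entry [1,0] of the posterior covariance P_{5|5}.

step 1: x^-=[0.0750, -2.4678, -0.5938]  P^-=[0.5312 0.1151 0.0602; 0.1151 0.6968 0.1220; 0.0602 0.1220 0.6768]  S=[1.1060]  K=[0.4950; 0.1841; 0.0921]  nu=[2.8149]  x^+=[1.4684, -1.9497, -0.3344]  P^+=[0.2602 0.0143 0.0097; 0.0143 0.6593 0.1032; 0.0097 0.1032 0.6674]
step 2: x^-=[1.3745, -1.5597, -0.4809]  P^-=[0.3978 0.0846 0.0647; 0.0846 0.5834 0.2003; 0.0647 0.2003 0.6507]  S=[0.9646]  K=[0.4256; 0.1686; 0.1190]  nu=[1.0919]  x^+=[1.8392, -1.3756, -0.3510]  P^+=[0.2231 0.0154 0.0159; 0.0154 0.5560 0.1809; 0.0159 0.1809 0.6370]
step 3: x^-=[1.8062, -1.0557, -0.3154]  P^-=[0.3568 0.0760 0.0675; 0.0760 0.5144 0.2314; 0.0675 0.2314 0.6547]  S=[0.9212]  K=[0.4002; 0.1596; 0.1318]  nu=[1.2831]  x^+=[2.3197, -0.8510, -0.1463]  P^+=[0.2093 0.0172 0.0189; 0.0172 0.4910 0.2120; 0.0189 0.2120 0.6386]
step 4: x^-=[2.3459, -0.5800, 0.0249]  P^-=[0.3417 0.0723 0.0690; 0.0723 0.4702 0.2400; 0.0690 0.2400 0.6635]  S=[0.9047]  K=[0.3903; 0.1529; 0.1374]  nu=[-1.0173]  x^+=[1.9488, -0.7355, -0.1149]  P^+=[0.2039 0.0183 0.0205; 0.0183 0.4491 0.2209; 0.0205 0.2209 0.6464]
step 5: x^-=[1.9691, -0.5043, 0.0226]  P^-=[0.3357 0.0701 0.0695; 0.0701 0.4413 0.2384; 0.0695 0.2384 0.6694]  S=[0.8978]  K=[0.3864; 0.1476; 0.1391]  nu=[-3.8495]  x^+=[0.4817, -1.0727, -0.5129]  P^+=[0.2017 0.0188 0.0212; 0.0188 0.4217 0.2200; 0.0212 0.2200 0.6520]

P_post[1,0] = 0.0188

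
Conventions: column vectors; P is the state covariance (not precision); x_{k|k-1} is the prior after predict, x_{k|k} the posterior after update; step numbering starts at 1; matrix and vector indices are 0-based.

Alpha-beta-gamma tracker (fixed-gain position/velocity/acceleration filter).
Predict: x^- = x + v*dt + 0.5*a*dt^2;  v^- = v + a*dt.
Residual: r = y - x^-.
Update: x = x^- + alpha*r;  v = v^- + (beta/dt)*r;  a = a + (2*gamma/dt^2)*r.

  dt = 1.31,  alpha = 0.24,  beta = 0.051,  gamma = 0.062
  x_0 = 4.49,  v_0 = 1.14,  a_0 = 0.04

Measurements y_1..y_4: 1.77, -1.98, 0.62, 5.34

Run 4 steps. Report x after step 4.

step 1: x_pred=6.0177  r=-4.2477  x^+=4.9983  v^+=1.0270  a^+=-0.2669
step 2: x_pred=6.1146  r=-8.0946  x^+=4.1719  v^+=0.3622  a^+=-0.8518
step 3: x_pred=3.9155  r=-3.2955  x^+=3.1246  v^+=-0.8820  a^+=-1.0899
step 4: x_pred=1.0340  r=4.3060  x^+=2.0674  v^+=-2.1422  a^+=-0.7788

x_post = 2.0674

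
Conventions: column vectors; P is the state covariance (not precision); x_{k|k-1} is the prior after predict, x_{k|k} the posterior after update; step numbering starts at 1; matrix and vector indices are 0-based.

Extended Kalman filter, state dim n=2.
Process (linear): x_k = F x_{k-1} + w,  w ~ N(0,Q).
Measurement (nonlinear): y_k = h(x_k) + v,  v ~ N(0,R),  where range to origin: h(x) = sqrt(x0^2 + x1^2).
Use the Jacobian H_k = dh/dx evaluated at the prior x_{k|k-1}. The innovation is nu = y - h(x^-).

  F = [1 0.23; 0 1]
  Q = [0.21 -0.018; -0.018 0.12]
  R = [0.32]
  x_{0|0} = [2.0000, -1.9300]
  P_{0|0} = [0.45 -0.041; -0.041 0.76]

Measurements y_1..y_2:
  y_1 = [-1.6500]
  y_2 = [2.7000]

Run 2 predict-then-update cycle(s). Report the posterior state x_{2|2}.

step 1: x^-=[1.5561, -1.9300]  P^-=[0.6813 0.1158; 0.1158 0.8800]  H_jac=[0.6277 -0.7785]  S=[1.0086]  K=[0.3346; -0.6072]  nu=[-4.1292]  x^+=[0.1743, 0.5771]  P^+=[0.5684 0.3207; 0.3207 0.5082]
step 2: x^-=[0.3071, 0.5771]  P^-=[0.9528 0.4196; 0.4196 0.6282]  H_jac=[0.4697 0.8828]  S=[1.3678]  K=[0.5980; 0.5495]  nu=[2.0463]  x^+=[1.5308, 1.7017]  P^+=[0.4637 -0.0299; -0.0299 0.2151]

x_post = [1.5308, 1.7017]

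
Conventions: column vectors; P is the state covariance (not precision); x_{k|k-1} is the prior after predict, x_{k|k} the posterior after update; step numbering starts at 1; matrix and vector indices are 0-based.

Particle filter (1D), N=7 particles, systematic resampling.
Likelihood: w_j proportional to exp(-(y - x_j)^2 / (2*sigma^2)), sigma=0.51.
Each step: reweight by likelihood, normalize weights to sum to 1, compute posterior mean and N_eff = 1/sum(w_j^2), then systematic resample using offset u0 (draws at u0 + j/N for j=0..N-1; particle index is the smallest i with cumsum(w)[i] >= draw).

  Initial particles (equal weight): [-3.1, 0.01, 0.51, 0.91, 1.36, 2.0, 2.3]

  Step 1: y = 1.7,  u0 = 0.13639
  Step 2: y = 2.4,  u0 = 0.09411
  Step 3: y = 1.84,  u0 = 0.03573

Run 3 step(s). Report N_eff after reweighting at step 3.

step 1: w=[0.0000, 0.0016, 0.0261, 0.1199, 0.3186, 0.3346, 0.1991]  mean=1.6830  Neff=3.7289  idx=[3, 4, 4, 5, 5, 6, 6]
step 2: w=[0.0038, 0.0338, 0.0338, 0.1989, 0.1989, 0.2654, 0.2654]  mean=2.1118  Neff=4.4989  idx=[3, 3, 4, 5, 5, 6, 6]
step 3: w=[0.1725, 0.1725, 0.1725, 0.1206, 0.1206, 0.1206, 0.1206]  mean=2.1448  Neff=6.7812  idx=[0, 1, 1, 2, 3, 4, 6]

N_eff = 6.7812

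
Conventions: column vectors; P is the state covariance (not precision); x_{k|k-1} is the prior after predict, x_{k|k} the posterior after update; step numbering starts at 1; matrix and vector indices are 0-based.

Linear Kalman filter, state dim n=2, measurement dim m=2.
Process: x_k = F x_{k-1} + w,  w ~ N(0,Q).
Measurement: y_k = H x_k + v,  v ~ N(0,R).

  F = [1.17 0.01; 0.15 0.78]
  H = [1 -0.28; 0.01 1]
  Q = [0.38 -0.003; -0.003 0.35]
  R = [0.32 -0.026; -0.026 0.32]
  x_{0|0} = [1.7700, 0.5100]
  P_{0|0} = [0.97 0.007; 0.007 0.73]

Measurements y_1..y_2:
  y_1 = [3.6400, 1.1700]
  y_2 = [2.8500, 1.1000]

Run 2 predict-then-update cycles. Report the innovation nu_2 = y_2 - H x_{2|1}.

innov = [-1.0557, -0.2745]

step 1: x^-=[2.0760, 0.6633]  P^-=[1.7081 0.1793; 0.1793 0.8176]  S=[1.9917 -0.0590; -0.0590 1.1414]  K=[0.8387 0.2155; -0.0036 0.7177]  nu=[1.7497, 0.4859]  x^+=[3.6483, 1.0057]  P^+=[0.2752 0.0444; 0.0444 0.2293]
step 2: x^-=[4.2785, 1.3317]  P^-=[0.7578 0.0877; 0.0877 0.5061]  S=[1.0684 -0.0727; -0.0727 0.8279]  K=[0.6983 0.1764; -0.0090 0.6116]  nu=[-1.0557, -0.2745]  x^+=[3.4929, 1.1733]  P^+=[0.2290 0.0360; 0.0360 0.1956]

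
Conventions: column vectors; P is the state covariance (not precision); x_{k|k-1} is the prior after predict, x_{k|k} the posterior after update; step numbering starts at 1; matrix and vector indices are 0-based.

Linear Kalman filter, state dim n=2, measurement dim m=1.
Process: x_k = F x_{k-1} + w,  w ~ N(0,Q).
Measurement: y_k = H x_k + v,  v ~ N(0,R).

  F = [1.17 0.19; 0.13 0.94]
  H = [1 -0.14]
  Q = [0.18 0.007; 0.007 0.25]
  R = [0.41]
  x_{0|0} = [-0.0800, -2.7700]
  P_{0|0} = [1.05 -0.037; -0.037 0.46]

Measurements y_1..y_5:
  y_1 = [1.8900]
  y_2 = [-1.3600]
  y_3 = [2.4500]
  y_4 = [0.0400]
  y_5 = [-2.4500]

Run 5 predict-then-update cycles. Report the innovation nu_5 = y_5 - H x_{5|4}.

step 1: x^-=[-0.6199, -2.6142]  P^-=[1.6175 0.2073; 0.2073 0.6652]  S=[1.9825]  K=[0.8013; 0.0576]  nu=[2.1439]  x^+=[1.0979, -2.4908]  P^+=[0.3447 0.1158; 0.1158 0.6586]
step 2: x^-=[0.8113, -2.1986]  P^-=[0.7272 0.3073; 0.3073 0.8661]  S=[1.0681]  K=[0.6405; 0.1742]  nu=[-2.4791]  x^+=[-0.7766, -2.6304]  P^+=[0.2890 0.1881; 0.1881 0.8337]
step 3: x^-=[-1.4084, -2.5735]  P^-=[0.6893 0.4114; 0.4114 1.0375]  S=[1.0044]  K=[0.6289; 0.2650]  nu=[3.4981]  x^+=[0.7916, -1.6467]  P^+=[0.2920 0.2440; 0.2440 0.9670]
step 4: x^-=[0.6133, -1.4450]  P^-=[0.7231 0.4985; 0.4985 1.1690]  S=[1.0165]  K=[0.6428; 0.3294]  nu=[-0.7756]  x^+=[0.1148, -1.7004]  P^+=[0.3032 0.2833; 0.2833 1.0587]
step 5: x^-=[-0.1888, -1.5835]  P^-=[0.7592 0.5607; 0.5607 1.2598]  S=[1.0369]  K=[0.6565; 0.3707]  nu=[-2.4829]  x^+=[-1.8188, -2.5039]  P^+=[0.3123 0.3084; 0.3084 1.1173]

innov = [-2.4829]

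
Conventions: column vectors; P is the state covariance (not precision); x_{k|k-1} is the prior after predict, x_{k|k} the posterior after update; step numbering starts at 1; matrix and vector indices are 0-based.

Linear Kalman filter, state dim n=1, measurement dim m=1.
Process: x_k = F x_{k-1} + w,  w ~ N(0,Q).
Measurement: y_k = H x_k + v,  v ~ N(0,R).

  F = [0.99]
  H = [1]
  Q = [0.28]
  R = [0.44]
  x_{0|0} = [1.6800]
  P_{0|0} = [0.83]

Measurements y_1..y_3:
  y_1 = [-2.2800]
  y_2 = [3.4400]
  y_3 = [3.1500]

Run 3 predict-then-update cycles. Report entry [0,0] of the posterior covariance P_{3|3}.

P_post[0,0] = 0.2397

step 1: x^-=[1.6632]  P^-=[1.0935]  S=[1.5335]  K=[0.7131]  nu=[-3.9432]  x^+=[-1.1486]  P^+=[0.3138]
step 2: x^-=[-1.1371]  P^-=[0.5875]  S=[1.0275]  K=[0.5718]  nu=[4.5771]  x^+=[1.4800]  P^+=[0.2516]
step 3: x^-=[1.4652]  P^-=[0.5266]  S=[0.9666]  K=[0.5448]  nu=[1.6848]  x^+=[2.3831]  P^+=[0.2397]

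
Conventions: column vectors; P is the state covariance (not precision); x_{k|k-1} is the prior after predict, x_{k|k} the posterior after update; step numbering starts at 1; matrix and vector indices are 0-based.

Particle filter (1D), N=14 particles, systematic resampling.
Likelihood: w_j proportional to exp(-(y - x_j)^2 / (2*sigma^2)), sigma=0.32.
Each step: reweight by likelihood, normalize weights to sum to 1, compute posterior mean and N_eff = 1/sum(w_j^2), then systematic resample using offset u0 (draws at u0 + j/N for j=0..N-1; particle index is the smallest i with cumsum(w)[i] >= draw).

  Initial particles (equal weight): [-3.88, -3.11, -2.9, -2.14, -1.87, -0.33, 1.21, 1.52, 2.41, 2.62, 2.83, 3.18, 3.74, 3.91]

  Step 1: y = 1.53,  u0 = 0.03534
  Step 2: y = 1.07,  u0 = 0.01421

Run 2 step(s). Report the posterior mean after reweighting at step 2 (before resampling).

post_mean = 1.3415

step 1: w=[0.0000, 0.0000, 0.0000, 0.0000, 0.0000, 0.0000, 0.3716, 0.6124, 0.0140, 0.0019, 0.0002, 0.0000, 0.0000, 0.0000]  mean=1.4195  Neff=1.9480  idx=[6, 6, 6, 6, 6, 7, 7, 7, 7, 7, 7, 7, 7, 7]
step 2: w=[0.1151, 0.1151, 0.1151, 0.1151, 0.1151, 0.0471, 0.0471, 0.0471, 0.0471, 0.0471, 0.0471, 0.0471, 0.0471, 0.0471]  mean=1.3415  Neff=11.5883  idx=[0, 0, 1, 1, 2, 3, 3, 4, 5, 6, 8, 9, 11, 12]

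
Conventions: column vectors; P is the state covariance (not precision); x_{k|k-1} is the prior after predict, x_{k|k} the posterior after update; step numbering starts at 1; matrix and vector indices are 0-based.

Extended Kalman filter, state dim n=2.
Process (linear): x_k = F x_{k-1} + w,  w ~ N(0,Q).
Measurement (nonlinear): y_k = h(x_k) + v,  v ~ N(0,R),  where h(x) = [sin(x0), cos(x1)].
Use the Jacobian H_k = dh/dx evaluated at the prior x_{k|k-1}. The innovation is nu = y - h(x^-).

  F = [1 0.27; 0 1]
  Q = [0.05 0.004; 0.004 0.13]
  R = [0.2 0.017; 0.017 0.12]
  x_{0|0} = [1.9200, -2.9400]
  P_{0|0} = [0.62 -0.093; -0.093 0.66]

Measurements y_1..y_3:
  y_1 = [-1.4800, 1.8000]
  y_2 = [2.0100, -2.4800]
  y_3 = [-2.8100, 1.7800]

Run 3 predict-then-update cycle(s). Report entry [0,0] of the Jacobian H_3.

step 1: x^-=[1.1262, -2.9400]  P^-=[0.6679 0.0892; 0.0892 0.7900]  H_jac=[0.4301 0.0000; 0.0000 0.2002]  S=[0.3235 0.0247; 0.0247 0.1517]  K=[0.8899 -0.0271; 0.0395 1.0365]  nu=[-2.3828, 2.7797]  x^+=[-1.0694, -0.1530]  P^+=[0.4127 0.0593; 0.0593 0.6245]
step 2: x^-=[-1.1107, -0.1530]  P^-=[0.5403 0.2320; 0.2320 0.7545]  H_jac=[0.4440 0.0000; 0.0000 0.1524]  S=[0.3065 0.0327; 0.0327 0.1375]  K=[0.7749 0.0728; 0.2533 0.7758]  nu=[2.9060, -3.4683]  x^+=[0.8887, -2.1078]  P^+=[0.3519 0.1438; 0.1438 0.6393]
step 3: x^-=[0.3196, -2.1078]  P^-=[0.5261 0.3204; 0.3204 0.7693]  H_jac=[0.9494 0.0000; 0.0000 0.8593]  S=[0.6742 0.2784; 0.2784 0.6880]  K=[0.6911 0.1205; 0.0654 0.9343]  nu=[-3.1242, 2.2915]  x^+=[-1.5632, -0.1710]  P^+=[0.1477 0.0305; 0.0305 0.1318]

H_jac[0,0] = 0.9494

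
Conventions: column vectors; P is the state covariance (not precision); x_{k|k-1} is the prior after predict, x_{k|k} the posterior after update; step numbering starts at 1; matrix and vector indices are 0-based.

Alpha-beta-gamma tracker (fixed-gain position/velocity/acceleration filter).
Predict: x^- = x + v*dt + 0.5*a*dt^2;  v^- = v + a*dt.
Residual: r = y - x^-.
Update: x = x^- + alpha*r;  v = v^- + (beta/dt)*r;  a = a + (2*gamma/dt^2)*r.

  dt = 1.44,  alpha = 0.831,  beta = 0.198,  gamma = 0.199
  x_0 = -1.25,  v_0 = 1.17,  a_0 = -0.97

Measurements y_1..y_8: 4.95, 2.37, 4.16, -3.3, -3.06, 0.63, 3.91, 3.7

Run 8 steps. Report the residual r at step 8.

step 1: x_pred=-0.5709  r=5.5209  x^+=4.0170  v^+=0.5323  a^+=0.0897
step 2: x_pred=4.8765  r=-2.5065  x^+=2.7936  v^+=0.3168  a^+=-0.3914
step 3: x_pred=2.8440  r=1.3160  x^+=3.9376  v^+=-0.0659  a^+=-0.1388
step 4: x_pred=3.6988  r=-6.9988  x^+=-2.1172  v^+=-1.2281  a^+=-1.4821
step 5: x_pred=-5.4224  r=2.3624  x^+=-3.4592  v^+=-3.0376  a^+=-1.0287
step 6: x_pred=-8.8999  r=9.5299  x^+=-0.9806  v^+=-3.2086  a^+=0.8004
step 7: x_pred=-4.7710  r=8.6810  x^+=2.4429  v^+=-0.8623  a^+=2.4666
step 8: x_pred=3.7586  r=-0.0586  x^+=3.7099  v^+=2.6816  a^+=2.4554

resid = -0.0586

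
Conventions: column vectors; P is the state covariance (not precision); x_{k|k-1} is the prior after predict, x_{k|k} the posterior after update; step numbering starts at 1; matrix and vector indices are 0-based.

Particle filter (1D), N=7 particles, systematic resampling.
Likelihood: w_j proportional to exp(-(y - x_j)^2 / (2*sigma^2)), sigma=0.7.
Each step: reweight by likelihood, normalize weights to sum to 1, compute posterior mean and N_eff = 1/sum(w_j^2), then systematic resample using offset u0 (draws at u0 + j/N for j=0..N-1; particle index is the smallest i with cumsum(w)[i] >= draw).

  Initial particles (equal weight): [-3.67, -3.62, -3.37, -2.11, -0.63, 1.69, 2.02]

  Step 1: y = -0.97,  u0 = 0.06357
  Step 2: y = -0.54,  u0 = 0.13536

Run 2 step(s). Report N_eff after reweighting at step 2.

N_eff = 5.3173

step 1: w=[0.0005, 0.0007, 0.0024, 0.2290, 0.7667, 0.0006, 0.0001]  mean=-0.9774  Neff=1.5620  idx=[3, 3, 4, 4, 4, 4, 4]
step 2: w=[0.0158, 0.0158, 0.1937, 0.1937, 0.1937, 0.1937, 0.1937]  mean=-0.6767  Neff=5.3173  idx=[2, 3, 4, 4, 5, 6, 6]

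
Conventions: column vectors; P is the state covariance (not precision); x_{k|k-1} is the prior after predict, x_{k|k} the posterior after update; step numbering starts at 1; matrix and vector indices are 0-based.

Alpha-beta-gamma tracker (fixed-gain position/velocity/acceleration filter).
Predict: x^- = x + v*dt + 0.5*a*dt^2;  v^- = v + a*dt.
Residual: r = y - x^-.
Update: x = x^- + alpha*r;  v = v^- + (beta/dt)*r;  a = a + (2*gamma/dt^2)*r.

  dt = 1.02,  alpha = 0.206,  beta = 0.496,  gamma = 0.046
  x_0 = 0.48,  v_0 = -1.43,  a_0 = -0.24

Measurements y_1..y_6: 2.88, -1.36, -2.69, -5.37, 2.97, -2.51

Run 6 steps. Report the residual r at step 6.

step 1: x_pred=-1.1034  r=3.9834  x^+=-0.2829  v^+=0.2622  a^+=0.1122
step 2: x_pred=0.0430  r=-1.4030  x^+=-0.2460  v^+=-0.3055  a^+=-0.0118
step 3: x_pred=-0.5638  r=-2.1262  x^+=-1.0018  v^+=-1.3515  a^+=-0.1998
step 4: x_pred=-2.4843  r=-2.8857  x^+=-3.0787  v^+=-2.9586  a^+=-0.4550
step 5: x_pred=-6.3332  r=9.3032  x^+=-4.4167  v^+=1.1012  a^+=0.3676
step 6: x_pred=-3.1023  r=0.5923  x^+=-2.9803  v^+=1.7642  a^+=0.4200

resid = 0.5923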